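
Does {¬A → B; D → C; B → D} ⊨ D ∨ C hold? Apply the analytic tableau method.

No

Initial set: {T (¬A → B); T (D → C); T (B → D); F (D ∨ C)}.
F (D ∨ C): α-rule — add F D, F C.
T (¬A → B): β-rule — branch into F ¬A  //  T B.
  branch 1 (add F ¬A):
    T (D → C): β-rule — branch into F D  //  T C.
      branch 1.1 (add F D):
        T (B → D): β-rule — branch into F B  //  T D.
          branch 1.1.1 (add F B):
            ○ open, literals {A=true, B=false, C=false, D=false}.
          branch 1.1.2 (add T D):
            × closes — contains both D and ¬D.
      branch 1.2 (add T C):
        × closes — contains both C and ¬C.
  branch 2 (add T B):
    T (D → C): β-rule — branch into F D  //  T C.
      branch 2.1 (add F D):
        T (B → D): β-rule — branch into F B  //  T D.
          branch 2.1.1 (add F B):
            × closes — contains both B and ¬B.
          branch 2.1.2 (add T D):
            × closes — contains both D and ¬D.
      branch 2.2 (add T C):
        × closes — contains both C and ¬C.
5 branches closed, 1 open.
An open branch gives a countermodel: A=true, B=false, C=false, D=false (unmentioned atoms arbitrary); the premises hold there but the conclusion fails.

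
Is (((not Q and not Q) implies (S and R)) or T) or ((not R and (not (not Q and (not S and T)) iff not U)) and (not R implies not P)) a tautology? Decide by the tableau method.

Not valid

Assume the negation and expand:
Initial set: {F ((((not Q and not Q) implies (S and R)) or T) or ((not R and (not (not Q and (not S and T)) iff not U)) and (not R implies not P)))}.
F ((((not Q and not Q) implies (S and R)) or T) or ((not R and (not (not Q and (not S and T)) iff not U)) and (not R implies not P))): α-rule — add F (((not Q and not Q) implies (S and R)) or T), F ((not R and (not (not Q and (not S and T)) iff not U)) and (not R implies not P)).
F (((not Q and not Q) implies (S and R)) or T): α-rule — add F ((not Q and not Q) implies (S and R)), F T.
F ((not Q and not Q) implies (S and R)): α-rule — add T (not Q and not Q), F (S and R).
T (not Q and not Q): α-rule — add T not Q, T not Q.
F ((not R and (not (not Q and (not S and T)) iff not U)) and (not R implies not P)): β-rule — branch into F (not R and (not (not Q and (not S and T)) iff not U))  //  F (not R implies not P).
  branch 1 (add F (not R and (not (not Q and (not S and T)) iff not U))):
    F (S and R): β-rule — branch into F S  //  F R.
      branch 1.1 (add F S):
        F (not R and (not (not Q and (not S and T)) iff not U)): β-rule — branch into F not R  //  F (not (not Q and (not S and T)) iff not U).
          branch 1.1.1 (add F not R):
            ○ open, literals {Q=0, R=1, S=0, T=0}.
          branch 1.1.2 (add F (not (not Q and (not S and T)) iff not U)):
            F (not (not Q and (not S and T)) iff not U): β-rule — branch into T not (not Q and (not S and T)), F not U  //  F not (not Q and (not S and T)), T not U.
              branch 1.1.2.1 (add T not (not Q and (not S and T)), F not U):
                T not (not Q and (not S and T)): β-rule — branch into F not Q  //  F (not S and T).
                  branch 1.1.2.1.1 (add F not Q):
                    × closes — contains both Q and not Q.
                  branch 1.1.2.1.2 (add F (not S and T)):
                    F (not S and T): β-rule — branch into F not S  //  F T.
                      branch 1.1.2.1.2.1 (add F not S):
                        × closes — contains both S and not S.
                      branch 1.1.2.1.2.2 (add F T):
                        ○ open, literals {Q=0, S=0, T=0, U=1}.
              branch 1.1.2.2 (add F not (not Q and (not S and T)), T not U):
                F not (not Q and (not S and T)): α-rule — add T not Q, T (not S and T).
                T (not S and T): α-rule — add T not S, T T.
                × closes — contains both T and not T.
      branch 1.2 (add F R):
        F (not R and (not (not Q and (not S and T)) iff not U)): β-rule — branch into F not R  //  F (not (not Q and (not S and T)) iff not U).
          branch 1.2.1 (add F not R):
            × closes — contains both R and not R.
          branch 1.2.2 (add F (not (not Q and (not S and T)) iff not U)):
            F (not (not Q and (not S and T)) iff not U): β-rule — branch into T not (not Q and (not S and T)), F not U  //  F not (not Q and (not S and T)), T not U.
              branch 1.2.2.1 (add T not (not Q and (not S and T)), F not U):
                T not (not Q and (not S and T)): β-rule — branch into F not Q  //  F (not S and T).
                  branch 1.2.2.1.1 (add F not Q):
                    × closes — contains both Q and not Q.
                  branch 1.2.2.1.2 (add F (not S and T)):
                    F (not S and T): β-rule — branch into F not S  //  F T.
                      branch 1.2.2.1.2.1 (add F not S):
                        ○ open, literals {Q=0, R=0, S=1, T=0, U=1}.
                      branch 1.2.2.1.2.2 (add F T):
                        ○ open, literals {Q=0, R=0, T=0, U=1}.
              branch 1.2.2.2 (add F not (not Q and (not S and T)), T not U):
                F not (not Q and (not S and T)): α-rule — add T not Q, T (not S and T).
                T (not S and T): α-rule — add T not S, T T.
                × closes — contains both T and not T.
  branch 2 (add F (not R implies not P)):
    F (not R implies not P): α-rule — add T not R, F not P.
    F (S and R): β-rule — branch into F S  //  F R.
      branch 2.1 (add F S):
        ○ open, literals {P=1, Q=0, R=0, S=0, T=0}.
      branch 2.2 (add F R):
        ○ open, literals {P=1, Q=0, R=0, T=0}.
6 branches closed, 6 open.
An open branch gives a countermodel: Q=0, R=1, S=0, T=0 (unmentioned atoms arbitrary); under it the original formula is false.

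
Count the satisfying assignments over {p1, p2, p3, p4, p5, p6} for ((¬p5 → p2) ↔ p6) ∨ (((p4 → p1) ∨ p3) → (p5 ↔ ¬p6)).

Initial set: {T (((¬p5 → p2) ↔ p6) ∨ (((p4 → p1) ∨ p3) → (p5 ↔ ¬p6)))}.
T (((¬p5 → p2) ↔ p6) ∨ (((p4 → p1) ∨ p3) → (p5 ↔ ¬p6))): β-rule — branch into T ((¬p5 → p2) ↔ p6)  //  T (((p4 → p1) ∨ p3) → (p5 ↔ ¬p6)).
  branch 1 (add T ((¬p5 → p2) ↔ p6)):
    T ((¬p5 → p2) ↔ p6): β-rule — branch into T (¬p5 → p2), T p6  //  F (¬p5 → p2), F p6.
      branch 1.1 (add T (¬p5 → p2), T p6):
        T (¬p5 → p2): β-rule — branch into F ¬p5  //  T p2.
          branch 1.1.1 (add F ¬p5):
            ○ open, literals {p5=true, p6=true}.
          branch 1.1.2 (add T p2):
            ○ open, literals {p2=true, p6=true}.
      branch 1.2 (add F (¬p5 → p2), F p6):
        F (¬p5 → p2): α-rule — add T ¬p5, F p2.
        ○ open, literals {p2=false, p5=false, p6=false}.
  branch 2 (add T (((p4 → p1) ∨ p3) → (p5 ↔ ¬p6))):
    T (((p4 → p1) ∨ p3) → (p5 ↔ ¬p6)): β-rule — branch into F ((p4 → p1) ∨ p3)  //  T (p5 ↔ ¬p6).
      branch 2.1 (add F ((p4 → p1) ∨ p3)):
        F ((p4 → p1) ∨ p3): α-rule — add F (p4 → p1), F p3.
        F (p4 → p1): α-rule — add T p4, F p1.
        ○ open, literals {p1=false, p3=false, p4=true}.
      branch 2.2 (add T (p5 ↔ ¬p6)):
        T (p5 ↔ ¬p6): β-rule — branch into T p5, T ¬p6  //  F p5, F ¬p6.
          branch 2.2.1 (add T p5, T ¬p6):
            ○ open, literals {p5=true, p6=false}.
          branch 2.2.2 (add F p5, F ¬p6):
            ○ open, literals {p5=false, p6=true}.
0 branches closed, 6 open.
Each open branch fixes some atoms; the unmentioned ones are free. Counting distinct full assignments: branch {p5=true, p6=true} (p1, p2, p3, p4) contributes 16 new; branch {p2=true, p6=true} (p1, p3, p4, p5) contributes 8 new; branch {p2=false, p5=false, p6=false} (p1, p3, p4) contributes 8 new; branch {p1=false, p3=false, p4=true} (p2, p5, p6) contributes 4 new; branch {p5=true, p6=false} (p1, p2, p3, p4) contributes 14 new; branch {p5=false, p6=true} (p1, p2, p3, p4) contributes 7 new. Total: 57.

57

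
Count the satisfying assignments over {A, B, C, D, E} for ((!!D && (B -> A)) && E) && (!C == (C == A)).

Initial set: {T (((!!D && (B -> A)) && E) && (!C == (C == A)))}.
T (((!!D && (B -> A)) && E) && (!C == (C == A))): α-rule — add T ((!!D && (B -> A)) && E), T (!C == (C == A)).
T ((!!D && (B -> A)) && E): α-rule — add T (!!D && (B -> A)), T E.
T (!!D && (B -> A)): α-rule — add T !!D, T (B -> A).
T !!D: drop double negation, giving T D.
T (!C == (C == A)): β-rule — branch into T !C, T (C == A)  //  F !C, F (C == A).
  branch 1 (add T !C, T (C == A)):
    T (B -> A): β-rule — branch into F B  //  T A.
      branch 1.1 (add F B):
        T (C == A): β-rule — branch into T C, T A  //  F C, F A.
          branch 1.1.1 (add T C, T A):
            × closes — contains both C and !C.
          branch 1.1.2 (add F C, F A):
            ○ open, literals {A=false, B=false, C=false, D=true, E=true}.
      branch 1.2 (add T A):
        T (C == A): β-rule — branch into T C, T A  //  F C, F A.
          branch 1.2.1 (add T C, T A):
            × closes — contains both C and !C.
          branch 1.2.2 (add F C, F A):
            × closes — contains both A and !A.
  branch 2 (add F !C, F (C == A)):
    T (B -> A): β-rule — branch into F B  //  T A.
      branch 2.1 (add F B):
        F (C == A): β-rule — branch into T C, F A  //  F C, T A.
          branch 2.1.1 (add T C, F A):
            ○ open, literals {A=false, B=false, C=true, D=true, E=true}.
          branch 2.1.2 (add F C, T A):
            × closes — contains both C and !C.
      branch 2.2 (add T A):
        F (C == A): β-rule — branch into T C, F A  //  F C, T A.
          branch 2.2.1 (add T C, F A):
            × closes — contains both A and !A.
          branch 2.2.2 (add F C, T A):
            × closes — contains both C and !C.
6 branches closed, 2 open.
Each open branch fixes some atoms; the unmentioned ones are free. Counting distinct full assignments: branch {A=false, B=false, C=false, D=true, E=true} (none free) contributes 1 new; branch {A=false, B=false, C=true, D=true, E=true} (none free) contributes 1 new. Total: 2.

2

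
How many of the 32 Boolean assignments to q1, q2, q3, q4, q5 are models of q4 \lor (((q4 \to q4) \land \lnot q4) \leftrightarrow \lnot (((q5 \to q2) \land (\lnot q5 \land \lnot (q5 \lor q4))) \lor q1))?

20

Initial set: {(q4 \lor (((q4 \to q4) \land \lnot q4) \leftrightarrow \lnot (((q5 \to q2) \land (\lnot q5 \land \lnot (q5 \lor q4))) \lor q1)))}.
(q4 \lor (((q4 \to q4) \land \lnot q4) \leftrightarrow \lnot (((q5 \to q2) \land (\lnot q5 \land \lnot (q5 \lor q4))) \lor q1))): β-rule — branch into q4  //  (((q4 \to q4) \land \lnot q4) \leftrightarrow \lnot (((q5 \to q2) \land (\lnot q5 \land \lnot (q5 \lor q4))) \lor q1)).
  branch 1 (add q4):
    ○ open, literals {q4=1}.
  branch 2 (add (((q4 \to q4) \land \lnot q4) \leftrightarrow \lnot (((q5 \to q2) \land (\lnot q5 \land \lnot (q5 \lor q4))) \lor q1))):
    (((q4 \to q4) \land \lnot q4) \leftrightarrow \lnot (((q5 \to q2) \land (\lnot q5 \land \lnot (q5 \lor q4))) \lor q1)): β-rule — branch into ((q4 \to q4) \land \lnot q4), \lnot (((q5 \to q2) \land (\lnot q5 \land \lnot (q5 \lor q4))) \lor q1)  //  \lnot ((q4 \to q4) \land \lnot q4), \lnot \lnot (((q5 \to q2) \land (\lnot q5 \land \lnot (q5 \lor q4))) \lor q1).
      branch 2.1 (add ((q4 \to q4) \land \lnot q4), \lnot (((q5 \to q2) \land (\lnot q5 \land \lnot (q5 \lor q4))) \lor q1)):
        ((q4 \to q4) \land \lnot q4): α-rule — add (q4 \to q4), \lnot q4.
        \lnot (((q5 \to q2) \land (\lnot q5 \land \lnot (q5 \lor q4))) \lor q1): α-rule — add \lnot ((q5 \to q2) \land (\lnot q5 \land \lnot (q5 \lor q4))), \lnot q1.
        (q4 \to q4): β-rule — branch into \lnot q4  //  q4.
          branch 2.1.1 (add \lnot q4):
            \lnot ((q5 \to q2) \land (\lnot q5 \land \lnot (q5 \lor q4))): β-rule — branch into \lnot (q5 \to q2)  //  \lnot (\lnot q5 \land \lnot (q5 \lor q4)).
              branch 2.1.1.1 (add \lnot (q5 \to q2)):
                \lnot (q5 \to q2): α-rule — add q5, \lnot q2.
                ○ open, literals {q1=0, q2=0, q4=0, q5=1}.
              branch 2.1.1.2 (add \lnot (\lnot q5 \land \lnot (q5 \lor q4))):
                \lnot (\lnot q5 \land \lnot (q5 \lor q4)): β-rule — branch into \lnot \lnot q5  //  \lnot \lnot (q5 \lor q4).
                  branch 2.1.1.2.1 (add \lnot \lnot q5):
                    ○ open, literals {q1=0, q4=0, q5=1}.
                  branch 2.1.1.2.2 (add \lnot \lnot (q5 \lor q4)):
                    \lnot \lnot (q5 \lor q4): β-rule — branch into q5  //  q4.
                      branch 2.1.1.2.2.1 (add q5):
                        ○ open, literals {q1=0, q4=0, q5=1}.
                      branch 2.1.1.2.2.2 (add q4):
                        × closes — contains both q4 and \lnot q4.
          branch 2.1.2 (add q4):
            × closes — contains both q4 and \lnot q4.
      branch 2.2 (add \lnot ((q4 \to q4) \land \lnot q4), \lnot \lnot (((q5 \to q2) \land (\lnot q5 \land \lnot (q5 \lor q4))) \lor q1)):
        \lnot ((q4 \to q4) \land \lnot q4): β-rule — branch into \lnot (q4 \to q4)  //  \lnot \lnot q4.
          branch 2.2.1 (add \lnot (q4 \to q4)):
            \lnot (q4 \to q4): α-rule — add q4, \lnot q4.
            × closes — contains both q4 and \lnot q4.
          branch 2.2.2 (add \lnot \lnot q4):
            \lnot \lnot (((q5 \to q2) \land (\lnot q5 \land \lnot (q5 \lor q4))) \lor q1): β-rule — branch into ((q5 \to q2) \land (\lnot q5 \land \lnot (q5 \lor q4)))  //  q1.
              branch 2.2.2.1 (add ((q5 \to q2) \land (\lnot q5 \land \lnot (q5 \lor q4)))):
                ((q5 \to q2) \land (\lnot q5 \land \lnot (q5 \lor q4))): α-rule — add (q5 \to q2), (\lnot q5 \land \lnot (q5 \lor q4)).
                (\lnot q5 \land \lnot (q5 \lor q4)): α-rule — add \lnot q5, \lnot (q5 \lor q4).
                \lnot (q5 \lor q4): α-rule — add \lnot q5, \lnot q4.
                × closes — contains both q4 and \lnot q4.
              branch 2.2.2.2 (add q1):
                ○ open, literals {q1=1, q4=1}.
4 branches closed, 5 open.
Each open branch fixes some atoms; the unmentioned ones are free. Counting distinct full assignments: branch {q4=1} (q1, q2, q3, q5) contributes 16 new; branch {q1=0, q2=0, q4=0, q5=1} (q3) contributes 2 new; branch {q1=0, q4=0, q5=1} (q2, q3) contributes 2 new; branch {q1=0, q4=0, q5=1} (q2, q3) contributes 0 new; branch {q1=1, q4=1} (q2, q3, q5) contributes 0 new. Total: 20.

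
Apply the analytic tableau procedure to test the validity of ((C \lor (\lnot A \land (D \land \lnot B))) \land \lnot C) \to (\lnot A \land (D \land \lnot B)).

Assume the negation and expand:
Initial set: {\lnot (((C \lor (\lnot A \land (D \land \lnot B))) \land \lnot C) \to (\lnot A \land (D \land \lnot B)))}.
\lnot (((C \lor (\lnot A \land (D \land \lnot B))) \land \lnot C) \to (\lnot A \land (D \land \lnot B))): α-rule — add ((C \lor (\lnot A \land (D \land \lnot B))) \land \lnot C), \lnot (\lnot A \land (D \land \lnot B)).
((C \lor (\lnot A \land (D \land \lnot B))) \land \lnot C): α-rule — add (C \lor (\lnot A \land (D \land \lnot B))), \lnot C.
\lnot (\lnot A \land (D \land \lnot B)): β-rule — branch into \lnot \lnot A  //  \lnot (D \land \lnot B).
  branch 1 (add \lnot \lnot A):
    (C \lor (\lnot A \land (D \land \lnot B))): β-rule — branch into C  //  (\lnot A \land (D \land \lnot B)).
      branch 1.1 (add C):
        × closes — contains both C and \lnot C.
      branch 1.2 (add (\lnot A \land (D \land \lnot B))):
        (\lnot A \land (D \land \lnot B)): α-rule — add \lnot A, (D \land \lnot B).
        × closes — contains both A and \lnot A.
  branch 2 (add \lnot (D \land \lnot B)):
    (C \lor (\lnot A \land (D \land \lnot B))): β-rule — branch into C  //  (\lnot A \land (D \land \lnot B)).
      branch 2.1 (add C):
        × closes — contains both C and \lnot C.
      branch 2.2 (add (\lnot A \land (D \land \lnot B))):
        (\lnot A \land (D \land \lnot B)): α-rule — add \lnot A, (D \land \lnot B).
        (D \land \lnot B): α-rule — add D, \lnot B.
        \lnot (D \land \lnot B): β-rule — branch into \lnot D  //  \lnot \lnot B.
          branch 2.2.1 (add \lnot D):
            × closes — contains both D and \lnot D.
          branch 2.2.2 (add \lnot \lnot B):
            × closes — contains both B and \lnot B.
All 5 branches close.
Every branch closed, so the negation is unsatisfiable and the formula is valid.

Valid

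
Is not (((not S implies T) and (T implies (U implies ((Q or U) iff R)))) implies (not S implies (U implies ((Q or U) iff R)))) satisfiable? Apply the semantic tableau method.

Unsatisfiable

Initial set: {T not (((not S implies T) and (T implies (U implies ((Q or U) iff R)))) implies (not S implies (U implies ((Q or U) iff R))))}.
T not (((not S implies T) and (T implies (U implies ((Q or U) iff R)))) implies (not S implies (U implies ((Q or U) iff R)))): α-rule — add T ((not S implies T) and (T implies (U implies ((Q or U) iff R)))), F (not S implies (U implies ((Q or U) iff R))).
T ((not S implies T) and (T implies (U implies ((Q or U) iff R)))): α-rule — add T (not S implies T), T (T implies (U implies ((Q or U) iff R))).
F (not S implies (U implies ((Q or U) iff R))): α-rule — add T not S, F (U implies ((Q or U) iff R)).
F (U implies ((Q or U) iff R)): α-rule — add T U, F ((Q or U) iff R).
T (not S implies T): β-rule — branch into F not S  //  T T.
  branch 1 (add F not S):
    × closes — contains both S and not S.
  branch 2 (add T T):
    T (T implies (U implies ((Q or U) iff R))): β-rule — branch into F T  //  T (U implies ((Q or U) iff R)).
      branch 2.1 (add F T):
        × closes — contains both T and not T.
      branch 2.2 (add T (U implies ((Q or U) iff R))):
        F ((Q or U) iff R): β-rule — branch into T (Q or U), F R  //  F (Q or U), T R.
          branch 2.2.1 (add T (Q or U), F R):
            T (U implies ((Q or U) iff R)): β-rule — branch into F U  //  T ((Q or U) iff R).
              branch 2.2.1.1 (add F U):
                × closes — contains both U and not U.
              branch 2.2.1.2 (add T ((Q or U) iff R)):
                T (Q or U): β-rule — branch into T Q  //  T U.
                  branch 2.2.1.2.1 (add T Q):
                    T ((Q or U) iff R): β-rule — branch into T (Q or U), T R  //  F (Q or U), F R.
                      branch 2.2.1.2.1.1 (add T (Q or U), T R):
                        × closes — contains both R and not R.
                      branch 2.2.1.2.1.2 (add F (Q or U), F R):
                        F (Q or U): α-rule — add F Q, F U.
                        × closes — contains both Q and not Q.
                  branch 2.2.1.2.2 (add T U):
                    T ((Q or U) iff R): β-rule — branch into T (Q or U), T R  //  F (Q or U), F R.
                      branch 2.2.1.2.2.1 (add T (Q or U), T R):
                        × closes — contains both R and not R.
                      branch 2.2.1.2.2.2 (add F (Q or U), F R):
                        F (Q or U): α-rule — add F Q, F U.
                        × closes — contains both U and not U.
          branch 2.2.2 (add F (Q or U), T R):
            F (Q or U): α-rule — add F Q, F U.
            × closes — contains both U and not U.
All 8 branches close.
Every branch closed; the formula is unsatisfiable.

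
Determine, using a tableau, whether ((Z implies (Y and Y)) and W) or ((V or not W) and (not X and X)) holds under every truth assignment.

Assume the negation and expand:
Initial set: {F (((Z implies (Y and Y)) and W) or ((V or not W) and (not X and X)))}.
F (((Z implies (Y and Y)) and W) or ((V or not W) and (not X and X))): α-rule — add F ((Z implies (Y and Y)) and W), F ((V or not W) and (not X and X)).
F ((Z implies (Y and Y)) and W): β-rule — branch into F (Z implies (Y and Y))  //  F W.
  branch 1 (add F (Z implies (Y and Y))):
    F (Z implies (Y and Y)): α-rule — add T Z, F (Y and Y).
    F ((V or not W) and (not X and X)): β-rule — branch into F (V or not W)  //  F (not X and X).
      branch 1.1 (add F (V or not W)):
        F (V or not W): α-rule — add F V, F not W.
        F (Y and Y): β-rule — branch into F Y  //  F Y.
          branch 1.1.1 (add F Y):
            ○ open, literals {V=F, W=T, Y=F, Z=T}.
          branch 1.1.2 (add F Y):
            ○ open, literals {V=F, W=T, Y=F, Z=T}.
      branch 1.2 (add F (not X and X)):
        F (Y and Y): β-rule — branch into F Y  //  F Y.
          branch 1.2.1 (add F Y):
            F (not X and X): β-rule — branch into F not X  //  F X.
              branch 1.2.1.1 (add F not X):
                ○ open, literals {X=T, Y=F, Z=T}.
              branch 1.2.1.2 (add F X):
                ○ open, literals {X=F, Y=F, Z=T}.
          branch 1.2.2 (add F Y):
            F (not X and X): β-rule — branch into F not X  //  F X.
              branch 1.2.2.1 (add F not X):
                ○ open, literals {X=T, Y=F, Z=T}.
              branch 1.2.2.2 (add F X):
                ○ open, literals {X=F, Y=F, Z=T}.
  branch 2 (add F W):
    F ((V or not W) and (not X and X)): β-rule — branch into F (V or not W)  //  F (not X and X).
      branch 2.1 (add F (V or not W)):
        F (V or not W): α-rule — add F V, F not W.
        × closes — contains both W and not W.
      branch 2.2 (add F (not X and X)):
        F (not X and X): β-rule — branch into F not X  //  F X.
          branch 2.2.1 (add F not X):
            ○ open, literals {W=F, X=T}.
          branch 2.2.2 (add F X):
            ○ open, literals {W=F, X=F}.
1 branch closed, 8 open.
An open branch gives a countermodel: V=F, W=T, Y=F, Z=T (unmentioned atoms arbitrary); under it the original formula is false.

Not valid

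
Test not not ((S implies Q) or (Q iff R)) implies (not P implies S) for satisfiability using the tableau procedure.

Satisfiable

Initial set: {T (not not ((S implies Q) or (Q iff R)) implies (not P implies S))}.
T (not not ((S implies Q) or (Q iff R)) implies (not P implies S)): β-rule — branch into F not not ((S implies Q) or (Q iff R))  //  T (not P implies S).
  branch 1 (add F not not ((S implies Q) or (Q iff R))):
    F not not ((S implies Q) or (Q iff R)): drop double negation, giving F ((S implies Q) or (Q iff R)).
    F ((S implies Q) or (Q iff R)): α-rule — add F (S implies Q), F (Q iff R).
    F (S implies Q): α-rule — add T S, F Q.
    F (Q iff R): β-rule — branch into T Q, F R  //  F Q, T R.
      branch 1.1 (add T Q, F R):
        × closes — contains both Q and not Q.
      branch 1.2 (add F Q, T R):
        ○ open, literals {Q=0, R=1, S=1}.
  branch 2 (add T (not P implies S)):
    T (not P implies S): β-rule — branch into F not P  //  T S.
      branch 2.1 (add F not P):
        ○ open, literals {P=1}.
      branch 2.2 (add T S):
        ○ open, literals {S=1}.
1 branch closed, 3 open.
An open branch gives a satisfying assignment: Q=0, R=1, S=1.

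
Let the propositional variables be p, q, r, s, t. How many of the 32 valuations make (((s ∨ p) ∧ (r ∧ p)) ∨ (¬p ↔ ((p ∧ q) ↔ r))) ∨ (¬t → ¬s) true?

29

Initial set: {((((s ∨ p) ∧ (r ∧ p)) ∨ (¬p ↔ ((p ∧ q) ↔ r))) ∨ (¬t → ¬s))}.
((((s ∨ p) ∧ (r ∧ p)) ∨ (¬p ↔ ((p ∧ q) ↔ r))) ∨ (¬t → ¬s)): β-rule — branch into (((s ∨ p) ∧ (r ∧ p)) ∨ (¬p ↔ ((p ∧ q) ↔ r)))  //  (¬t → ¬s).
  branch 1 (add (((s ∨ p) ∧ (r ∧ p)) ∨ (¬p ↔ ((p ∧ q) ↔ r)))):
    (((s ∨ p) ∧ (r ∧ p)) ∨ (¬p ↔ ((p ∧ q) ↔ r))): β-rule — branch into ((s ∨ p) ∧ (r ∧ p))  //  (¬p ↔ ((p ∧ q) ↔ r)).
      branch 1.1 (add ((s ∨ p) ∧ (r ∧ p))):
        ((s ∨ p) ∧ (r ∧ p)): α-rule — add (s ∨ p), (r ∧ p).
        (r ∧ p): α-rule — add r, p.
        (s ∨ p): β-rule — branch into s  //  p.
          branch 1.1.1 (add s):
            ○ open, literals {p=T, r=T, s=T}.
          branch 1.1.2 (add p):
            ○ open, literals {p=T, r=T}.
      branch 1.2 (add (¬p ↔ ((p ∧ q) ↔ r))):
        (¬p ↔ ((p ∧ q) ↔ r)): β-rule — branch into ¬p, ((p ∧ q) ↔ r)  //  ¬¬p, ¬((p ∧ q) ↔ r).
          branch 1.2.1 (add ¬p, ((p ∧ q) ↔ r)):
            ((p ∧ q) ↔ r): β-rule — branch into (p ∧ q), r  //  ¬(p ∧ q), ¬r.
              branch 1.2.1.1 (add (p ∧ q), r):
                (p ∧ q): α-rule — add p, q.
                × closes — contains both p and ¬p.
              branch 1.2.1.2 (add ¬(p ∧ q), ¬r):
                ¬(p ∧ q): β-rule — branch into ¬p  //  ¬q.
                  branch 1.2.1.2.1 (add ¬p):
                    ○ open, literals {p=F, r=F}.
                  branch 1.2.1.2.2 (add ¬q):
                    ○ open, literals {p=F, q=F, r=F}.
          branch 1.2.2 (add ¬¬p, ¬((p ∧ q) ↔ r)):
            ¬((p ∧ q) ↔ r): β-rule — branch into (p ∧ q), ¬r  //  ¬(p ∧ q), r.
              branch 1.2.2.1 (add (p ∧ q), ¬r):
                (p ∧ q): α-rule — add p, q.
                ○ open, literals {p=T, q=T, r=F}.
              branch 1.2.2.2 (add ¬(p ∧ q), r):
                ¬(p ∧ q): β-rule — branch into ¬p  //  ¬q.
                  branch 1.2.2.2.1 (add ¬p):
                    × closes — contains both p and ¬p.
                  branch 1.2.2.2.2 (add ¬q):
                    ○ open, literals {p=T, q=F, r=T}.
  branch 2 (add (¬t → ¬s)):
    (¬t → ¬s): β-rule — branch into ¬¬t  //  ¬s.
      branch 2.1 (add ¬¬t):
        ○ open, literals {t=T}.
      branch 2.2 (add ¬s):
        ○ open, literals {s=F}.
2 branches closed, 8 open.
Each open branch fixes some atoms; the unmentioned ones are free. Counting distinct full assignments: branch {p=T, r=T, s=T} (q, t) contributes 4 new; branch {p=T, r=T} (q, s, t) contributes 4 new; branch {p=F, r=F} (q, s, t) contributes 8 new; branch {p=F, q=F, r=F} (s, t) contributes 0 new; branch {p=T, q=T, r=F} (s, t) contributes 4 new; branch {p=T, q=F, r=T} (s, t) contributes 0 new; branch {t=T} (p, q, r, s) contributes 6 new; branch {s=F} (p, q, r, t) contributes 3 new. Total: 29.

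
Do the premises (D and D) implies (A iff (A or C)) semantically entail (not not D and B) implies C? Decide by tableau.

Initial set: {((D and D) implies (A iff (A or C))); not ((not not D and B) implies C)}.
not ((not not D and B) implies C): α-rule — add (not not D and B), not C.
(not not D and B): α-rule — add not not D, B.
not not D: drop double negation, giving D.
((D and D) implies (A iff (A or C))): β-rule — branch into not (D and D)  //  (A iff (A or C)).
  branch 1 (add not (D and D)):
    not (D and D): β-rule — branch into not D  //  not D.
      branch 1.1 (add not D):
        × closes — contains both D and not D.
      branch 1.2 (add not D):
        × closes — contains both D and not D.
  branch 2 (add (A iff (A or C))):
    (A iff (A or C)): β-rule — branch into A, (A or C)  //  not A, not (A or C).
      branch 2.1 (add A, (A or C)):
        (A or C): β-rule — branch into A  //  C.
          branch 2.1.1 (add A):
            ○ open, literals {A=1, B=1, C=0, D=1}.
          branch 2.1.2 (add C):
            × closes — contains both C and not C.
      branch 2.2 (add not A, not (A or C)):
        not (A or C): α-rule — add not A, not C.
        ○ open, literals {A=0, B=1, C=0, D=1}.
3 branches closed, 2 open.
An open branch gives a countermodel: A=1, B=1, C=0, D=1 (unmentioned atoms arbitrary); the premises hold there but the conclusion fails.

No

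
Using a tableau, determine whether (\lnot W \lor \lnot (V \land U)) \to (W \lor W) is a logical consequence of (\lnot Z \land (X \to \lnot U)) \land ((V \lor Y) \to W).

Initial set: {((\lnot Z \land (X \to \lnot U)) \land ((V \lor Y) \to W)); \lnot ((\lnot W \lor \lnot (V \land U)) \to (W \lor W))}.
((\lnot Z \land (X \to \lnot U)) \land ((V \lor Y) \to W)): α-rule — add (\lnot Z \land (X \to \lnot U)), ((V \lor Y) \to W).
\lnot ((\lnot W \lor \lnot (V \land U)) \to (W \lor W)): α-rule — add (\lnot W \lor \lnot (V \land U)), \lnot (W \lor W).
(\lnot Z \land (X \to \lnot U)): α-rule — add \lnot Z, (X \to \lnot U).
\lnot (W \lor W): α-rule — add \lnot W, \lnot W.
((V \lor Y) \to W): β-rule — branch into \lnot (V \lor Y)  //  W.
  branch 1 (add \lnot (V \lor Y)):
    \lnot (V \lor Y): α-rule — add \lnot V, \lnot Y.
    (\lnot W \lor \lnot (V \land U)): β-rule — branch into \lnot W  //  \lnot (V \land U).
      branch 1.1 (add \lnot W):
        (X \to \lnot U): β-rule — branch into \lnot X  //  \lnot U.
          branch 1.1.1 (add \lnot X):
            ○ open, literals {V=false, W=false, X=false, Y=false, Z=false}.
          branch 1.1.2 (add \lnot U):
            ○ open, literals {U=false, V=false, W=false, Y=false, Z=false}.
      branch 1.2 (add \lnot (V \land U)):
        (X \to \lnot U): β-rule — branch into \lnot X  //  \lnot U.
          branch 1.2.1 (add \lnot X):
            \lnot (V \land U): β-rule — branch into \lnot V  //  \lnot U.
              branch 1.2.1.1 (add \lnot V):
                ○ open, literals {V=false, W=false, X=false, Y=false, Z=false}.
              branch 1.2.1.2 (add \lnot U):
                ○ open, literals {U=false, V=false, W=false, X=false, Y=false, Z=false}.
          branch 1.2.2 (add \lnot U):
            \lnot (V \land U): β-rule — branch into \lnot V  //  \lnot U.
              branch 1.2.2.1 (add \lnot V):
                ○ open, literals {U=false, V=false, W=false, Y=false, Z=false}.
              branch 1.2.2.2 (add \lnot U):
                ○ open, literals {U=false, V=false, W=false, Y=false, Z=false}.
  branch 2 (add W):
    × closes — contains both W and \lnot W.
1 branch closed, 6 open.
An open branch gives a countermodel: V=false, W=false, X=false, Y=false, Z=false (unmentioned atoms arbitrary); the premises hold there but the conclusion fails.

No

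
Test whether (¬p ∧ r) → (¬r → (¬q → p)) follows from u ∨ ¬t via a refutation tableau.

Yes

Initial set: {(u ∨ ¬t); ¬((¬p ∧ r) → (¬r → (¬q → p)))}.
¬((¬p ∧ r) → (¬r → (¬q → p))): α-rule — add (¬p ∧ r), ¬(¬r → (¬q → p)).
(¬p ∧ r): α-rule — add ¬p, r.
¬(¬r → (¬q → p)): α-rule — add ¬r, ¬(¬q → p).
× closes — contains both r and ¬r.
All 1 branch closes.
Every branch closed, so the premises entail the conclusion.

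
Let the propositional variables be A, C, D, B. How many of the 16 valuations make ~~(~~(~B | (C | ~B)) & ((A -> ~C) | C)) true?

Initial set: {~~(~~(~B | (C | ~B)) & ((A -> ~C) | C))}.
~~(~~(~B | (C | ~B)) & ((A -> ~C) | C)): drop double negation, giving (~~(~B | (C | ~B)) & ((A -> ~C) | C)).
(~~(~B | (C | ~B)) & ((A -> ~C) | C)): α-rule — add ~~(~B | (C | ~B)), ((A -> ~C) | C).
~~(~B | (C | ~B)): drop double negation, giving (~B | (C | ~B)).
((A -> ~C) | C): β-rule — branch into (A -> ~C)  //  C.
  branch 1 (add (A -> ~C)):
    (~B | (C | ~B)): β-rule — branch into ~B  //  (C | ~B).
      branch 1.1 (add ~B):
        (A -> ~C): β-rule — branch into ~A  //  ~C.
          branch 1.1.1 (add ~A):
            ○ open, literals {A=0, B=0}.
          branch 1.1.2 (add ~C):
            ○ open, literals {B=0, C=0}.
      branch 1.2 (add (C | ~B)):
        (A -> ~C): β-rule — branch into ~A  //  ~C.
          branch 1.2.1 (add ~A):
            (C | ~B): β-rule — branch into C  //  ~B.
              branch 1.2.1.1 (add C):
                ○ open, literals {A=0, C=1}.
              branch 1.2.1.2 (add ~B):
                ○ open, literals {A=0, B=0}.
          branch 1.2.2 (add ~C):
            (C | ~B): β-rule — branch into C  //  ~B.
              branch 1.2.2.1 (add C):
                × closes — contains both C and ~C.
              branch 1.2.2.2 (add ~B):
                ○ open, literals {B=0, C=0}.
  branch 2 (add C):
    (~B | (C | ~B)): β-rule — branch into ~B  //  (C | ~B).
      branch 2.1 (add ~B):
        ○ open, literals {B=0, C=1}.
      branch 2.2 (add (C | ~B)):
        (C | ~B): β-rule — branch into C  //  ~B.
          branch 2.2.1 (add C):
            ○ open, literals {C=1}.
          branch 2.2.2 (add ~B):
            ○ open, literals {B=0, C=1}.
1 branch closed, 8 open.
Each open branch fixes some atoms; the unmentioned ones are free. Counting distinct full assignments: branch {A=0, B=0} (C, D) contributes 4 new; branch {B=0, C=0} (A, D) contributes 2 new; branch {A=0, C=1} (D, B) contributes 2 new; branch {A=0, B=0} (C, D) contributes 0 new; branch {B=0, C=0} (A, D) contributes 0 new; branch {B=0, C=1} (A, D) contributes 2 new; branch {C=1} (A, D, B) contributes 2 new; branch {B=0, C=1} (A, D) contributes 0 new. Total: 12.

12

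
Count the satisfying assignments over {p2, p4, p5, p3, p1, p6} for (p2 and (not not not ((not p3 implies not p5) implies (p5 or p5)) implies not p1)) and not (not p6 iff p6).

24

Initial set: {((p2 and (not not not ((not p3 implies not p5) implies (p5 or p5)) implies not p1)) and not (not p6 iff p6))}.
((p2 and (not not not ((not p3 implies not p5) implies (p5 or p5)) implies not p1)) and not (not p6 iff p6)): α-rule — add (p2 and (not not not ((not p3 implies not p5) implies (p5 or p5)) implies not p1)), not (not p6 iff p6).
(p2 and (not not not ((not p3 implies not p5) implies (p5 or p5)) implies not p1)): α-rule — add p2, (not not not ((not p3 implies not p5) implies (p5 or p5)) implies not p1).
not (not p6 iff p6): β-rule — branch into not p6, not p6  //  not not p6, p6.
  branch 1 (add not p6, not p6):
    (not not not ((not p3 implies not p5) implies (p5 or p5)) implies not p1): β-rule — branch into not not not not ((not p3 implies not p5) implies (p5 or p5))  //  not p1.
      branch 1.1 (add not not not not ((not p3 implies not p5) implies (p5 or p5))):
        not not not not ((not p3 implies not p5) implies (p5 or p5)): drop double negation, giving not not ((not p3 implies not p5) implies (p5 or p5)).
        not not ((not p3 implies not p5) implies (p5 or p5)): β-rule — branch into not (not p3 implies not p5)  //  (p5 or p5).
          branch 1.1.1 (add not (not p3 implies not p5)):
            not (not p3 implies not p5): α-rule — add not p3, not not p5.
            ○ open, literals {p2=1, p3=0, p5=1, p6=0}.
          branch 1.1.2 (add (p5 or p5)):
            (p5 or p5): β-rule — branch into p5  //  p5.
              branch 1.1.2.1 (add p5):
                ○ open, literals {p2=1, p5=1, p6=0}.
              branch 1.1.2.2 (add p5):
                ○ open, literals {p2=1, p5=1, p6=0}.
      branch 1.2 (add not p1):
        ○ open, literals {p1=0, p2=1, p6=0}.
  branch 2 (add not not p6, p6):
    (not not not ((not p3 implies not p5) implies (p5 or p5)) implies not p1): β-rule — branch into not not not not ((not p3 implies not p5) implies (p5 or p5))  //  not p1.
      branch 2.1 (add not not not not ((not p3 implies not p5) implies (p5 or p5))):
        not not not not ((not p3 implies not p5) implies (p5 or p5)): drop double negation, giving not not ((not p3 implies not p5) implies (p5 or p5)).
        not not ((not p3 implies not p5) implies (p5 or p5)): β-rule — branch into not (not p3 implies not p5)  //  (p5 or p5).
          branch 2.1.1 (add not (not p3 implies not p5)):
            not (not p3 implies not p5): α-rule — add not p3, not not p5.
            ○ open, literals {p2=1, p3=0, p5=1, p6=1}.
          branch 2.1.2 (add (p5 or p5)):
            (p5 or p5): β-rule — branch into p5  //  p5.
              branch 2.1.2.1 (add p5):
                ○ open, literals {p2=1, p5=1, p6=1}.
              branch 2.1.2.2 (add p5):
                ○ open, literals {p2=1, p5=1, p6=1}.
      branch 2.2 (add not p1):
        ○ open, literals {p1=0, p2=1, p6=1}.
0 branches closed, 8 open.
Each open branch fixes some atoms; the unmentioned ones are free. Counting distinct full assignments: branch {p2=1, p3=0, p5=1, p6=0} (p4, p1) contributes 4 new; branch {p2=1, p5=1, p6=0} (p4, p3, p1) contributes 4 new; branch {p2=1, p5=1, p6=0} (p4, p3, p1) contributes 0 new; branch {p1=0, p2=1, p6=0} (p4, p5, p3) contributes 4 new; branch {p2=1, p3=0, p5=1, p6=1} (p4, p1) contributes 4 new; branch {p2=1, p5=1, p6=1} (p4, p3, p1) contributes 4 new; branch {p2=1, p5=1, p6=1} (p4, p3, p1) contributes 0 new; branch {p1=0, p2=1, p6=1} (p4, p5, p3) contributes 4 new. Total: 24.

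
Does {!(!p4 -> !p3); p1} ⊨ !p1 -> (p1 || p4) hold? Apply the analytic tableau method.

Initial set: {T !(!p4 -> !p3); T p1; F (!p1 -> (p1 || p4))}.
T !(!p4 -> !p3): α-rule — add T !p4, F !p3.
F (!p1 -> (p1 || p4)): α-rule — add T !p1, F (p1 || p4).
× closes — contains both p1 and !p1.
All 1 branch closes.
Every branch closed, so the premises entail the conclusion.

Yes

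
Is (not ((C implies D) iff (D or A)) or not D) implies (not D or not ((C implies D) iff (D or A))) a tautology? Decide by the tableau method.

Assume the negation and expand:
Initial set: {not ((not ((C implies D) iff (D or A)) or not D) implies (not D or not ((C implies D) iff (D or A))))}.
not ((not ((C implies D) iff (D or A)) or not D) implies (not D or not ((C implies D) iff (D or A)))): α-rule — add (not ((C implies D) iff (D or A)) or not D), not (not D or not ((C implies D) iff (D or A))).
not (not D or not ((C implies D) iff (D or A))): α-rule — add not not D, not not ((C implies D) iff (D or A)).
(not ((C implies D) iff (D or A)) or not D): β-rule — branch into not ((C implies D) iff (D or A))  //  not D.
  branch 1 (add not ((C implies D) iff (D or A))):
    not not ((C implies D) iff (D or A)): β-rule — branch into (C implies D), (D or A)  //  not (C implies D), not (D or A).
      branch 1.1 (add (C implies D), (D or A)):
        not ((C implies D) iff (D or A)): β-rule — branch into (C implies D), not (D or A)  //  not (C implies D), (D or A).
          branch 1.1.1 (add (C implies D), not (D or A)):
            not (D or A): α-rule — add not D, not A.
            × closes — contains both D and not D.
          branch 1.1.2 (add not (C implies D), (D or A)):
            not (C implies D): α-rule — add C, not D.
            × closes — contains both D and not D.
      branch 1.2 (add not (C implies D), not (D or A)):
        not (C implies D): α-rule — add C, not D.
        × closes — contains both D and not D.
  branch 2 (add not D):
    × closes — contains both D and not D.
All 4 branches close.
Every branch closed, so the negation is unsatisfiable and the formula is valid.

Valid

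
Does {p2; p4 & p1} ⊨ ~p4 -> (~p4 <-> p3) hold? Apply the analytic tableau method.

Yes

Initial set: {p2; (p4 & p1); ~(~p4 -> (~p4 <-> p3))}.
(p4 & p1): α-rule — add p4, p1.
~(~p4 -> (~p4 <-> p3)): α-rule — add ~p4, ~(~p4 <-> p3).
× closes — contains both p4 and ~p4.
All 1 branch closes.
Every branch closed, so the premises entail the conclusion.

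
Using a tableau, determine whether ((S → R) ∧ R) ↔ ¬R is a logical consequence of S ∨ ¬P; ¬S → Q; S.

Initial set: {(S ∨ ¬P); (¬S → Q); S; ¬(((S → R) ∧ R) ↔ ¬R)}.
(S ∨ ¬P): β-rule — branch into S  //  ¬P.
  branch 1 (add S):
    (¬S → Q): β-rule — branch into ¬¬S  //  Q.
      branch 1.1 (add ¬¬S):
        ¬(((S → R) ∧ R) ↔ ¬R): β-rule — branch into ((S → R) ∧ R), ¬¬R  //  ¬((S → R) ∧ R), ¬R.
          branch 1.1.1 (add ((S → R) ∧ R), ¬¬R):
            ((S → R) ∧ R): α-rule — add (S → R), R.
            (S → R): β-rule — branch into ¬S  //  R.
              branch 1.1.1.1 (add ¬S):
                × closes — contains both S and ¬S.
              branch 1.1.1.2 (add R):
                ○ open, literals {R=true, S=true}.
          branch 1.1.2 (add ¬((S → R) ∧ R), ¬R):
            ¬((S → R) ∧ R): β-rule — branch into ¬(S → R)  //  ¬R.
              branch 1.1.2.1 (add ¬(S → R)):
                ¬(S → R): α-rule — add S, ¬R.
                ○ open, literals {R=false, S=true}.
              branch 1.1.2.2 (add ¬R):
                ○ open, literals {R=false, S=true}.
      branch 1.2 (add Q):
        ¬(((S → R) ∧ R) ↔ ¬R): β-rule — branch into ((S → R) ∧ R), ¬¬R  //  ¬((S → R) ∧ R), ¬R.
          branch 1.2.1 (add ((S → R) ∧ R), ¬¬R):
            ((S → R) ∧ R): α-rule — add (S → R), R.
            (S → R): β-rule — branch into ¬S  //  R.
              branch 1.2.1.1 (add ¬S):
                × closes — contains both S and ¬S.
              branch 1.2.1.2 (add R):
                ○ open, literals {Q=true, R=true, S=true}.
          branch 1.2.2 (add ¬((S → R) ∧ R), ¬R):
            ¬((S → R) ∧ R): β-rule — branch into ¬(S → R)  //  ¬R.
              branch 1.2.2.1 (add ¬(S → R)):
                ¬(S → R): α-rule — add S, ¬R.
                ○ open, literals {Q=true, R=false, S=true}.
              branch 1.2.2.2 (add ¬R):
                ○ open, literals {Q=true, R=false, S=true}.
  branch 2 (add ¬P):
    (¬S → Q): β-rule — branch into ¬¬S  //  Q.
      branch 2.1 (add ¬¬S):
        ¬(((S → R) ∧ R) ↔ ¬R): β-rule — branch into ((S → R) ∧ R), ¬¬R  //  ¬((S → R) ∧ R), ¬R.
          branch 2.1.1 (add ((S → R) ∧ R), ¬¬R):
            ((S → R) ∧ R): α-rule — add (S → R), R.
            (S → R): β-rule — branch into ¬S  //  R.
              branch 2.1.1.1 (add ¬S):
                × closes — contains both S and ¬S.
              branch 2.1.1.2 (add R):
                ○ open, literals {P=false, R=true, S=true}.
          branch 2.1.2 (add ¬((S → R) ∧ R), ¬R):
            ¬((S → R) ∧ R): β-rule — branch into ¬(S → R)  //  ¬R.
              branch 2.1.2.1 (add ¬(S → R)):
                ¬(S → R): α-rule — add S, ¬R.
                ○ open, literals {P=false, R=false, S=true}.
              branch 2.1.2.2 (add ¬R):
                ○ open, literals {P=false, R=false, S=true}.
      branch 2.2 (add Q):
        ¬(((S → R) ∧ R) ↔ ¬R): β-rule — branch into ((S → R) ∧ R), ¬¬R  //  ¬((S → R) ∧ R), ¬R.
          branch 2.2.1 (add ((S → R) ∧ R), ¬¬R):
            ((S → R) ∧ R): α-rule — add (S → R), R.
            (S → R): β-rule — branch into ¬S  //  R.
              branch 2.2.1.1 (add ¬S):
                × closes — contains both S and ¬S.
              branch 2.2.1.2 (add R):
                ○ open, literals {P=false, Q=true, R=true, S=true}.
          branch 2.2.2 (add ¬((S → R) ∧ R), ¬R):
            ¬((S → R) ∧ R): β-rule — branch into ¬(S → R)  //  ¬R.
              branch 2.2.2.1 (add ¬(S → R)):
                ¬(S → R): α-rule — add S, ¬R.
                ○ open, literals {P=false, Q=true, R=false, S=true}.
              branch 2.2.2.2 (add ¬R):
                ○ open, literals {P=false, Q=true, R=false, S=true}.
4 branches closed, 12 open.
An open branch gives a countermodel: R=true, S=true (unmentioned atoms arbitrary); the premises hold there but the conclusion fails.

No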